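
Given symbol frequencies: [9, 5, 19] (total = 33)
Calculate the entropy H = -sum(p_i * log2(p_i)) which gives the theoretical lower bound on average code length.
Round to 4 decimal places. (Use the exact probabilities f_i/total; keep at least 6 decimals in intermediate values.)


Per-symbol terms -p_i * log2(p_i) with p_i = f_i/33:
  p = 9/33 = 0.272727: log2(p) = -1.874469, -p*log2(p) = 0.511219
  p = 5/33 = 0.151515: log2(p) = -2.722466, -p*log2(p) = 0.412495
  p = 19/33 = 0.575758: log2(p) = -0.796467, -p*log2(p) = 0.458572
H = 0.511219 + 0.412495 + 0.458572 = 1.382286

H = 1.3823 bits/symbol


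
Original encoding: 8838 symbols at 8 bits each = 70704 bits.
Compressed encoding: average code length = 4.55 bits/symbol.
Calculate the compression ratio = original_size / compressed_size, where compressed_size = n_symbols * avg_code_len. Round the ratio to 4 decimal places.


original_size = n_symbols * orig_bits = 8838 * 8 = 70704 bits
compressed_size = n_symbols * avg_code_len = 8838 * 4.55 = 40212.9 bits
ratio = original_size / compressed_size = 70704 / 40212.9 = 1.7582

Compression ratio = 1.7582


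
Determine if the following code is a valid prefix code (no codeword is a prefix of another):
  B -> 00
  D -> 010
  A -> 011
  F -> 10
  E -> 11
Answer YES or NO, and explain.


Checking each pair (does one codeword prefix another?):
  B='00' vs D='010': no prefix
  B='00' vs A='011': no prefix
  B='00' vs F='10': no prefix
  B='00' vs E='11': no prefix
  D='010' vs B='00': no prefix
  D='010' vs A='011': no prefix
  D='010' vs F='10': no prefix
  D='010' vs E='11': no prefix
  A='011' vs B='00': no prefix
  A='011' vs D='010': no prefix
  A='011' vs F='10': no prefix
  A='011' vs E='11': no prefix
  F='10' vs B='00': no prefix
  F='10' vs D='010': no prefix
  F='10' vs A='011': no prefix
  F='10' vs E='11': no prefix
  E='11' vs B='00': no prefix
  E='11' vs D='010': no prefix
  E='11' vs A='011': no prefix
  E='11' vs F='10': no prefix
No violation found over all pairs.

YES -- this is a valid prefix code. No codeword is a prefix of any other codeword.


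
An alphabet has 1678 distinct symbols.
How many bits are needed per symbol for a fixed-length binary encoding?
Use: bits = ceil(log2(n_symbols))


log2(1678) = 10.7125
Bracket: 2^10 = 1024 < 1678 <= 2^11 = 2048
So ceil(log2(1678)) = 11

bits = ceil(log2(1678)) = ceil(10.7125) = 11 bits


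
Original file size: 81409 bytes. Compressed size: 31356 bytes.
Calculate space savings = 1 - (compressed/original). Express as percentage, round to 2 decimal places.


ratio = compressed/original = 31356/81409 = 0.385166
savings = 1 - ratio = 1 - 0.385166 = 0.614834
as a percentage: 0.614834 * 100 = 61.48%

Space savings = 1 - 31356/81409 = 61.48%


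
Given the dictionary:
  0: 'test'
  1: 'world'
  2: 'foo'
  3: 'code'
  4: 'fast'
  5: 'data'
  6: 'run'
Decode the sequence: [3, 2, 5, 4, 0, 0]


Look up each index in the dictionary:
  3 -> 'code'
  2 -> 'foo'
  5 -> 'data'
  4 -> 'fast'
  0 -> 'test'
  0 -> 'test'

Decoded: "code foo data fast test test"


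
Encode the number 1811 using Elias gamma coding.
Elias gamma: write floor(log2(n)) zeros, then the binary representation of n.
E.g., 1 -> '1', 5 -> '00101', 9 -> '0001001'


num_bits = floor(log2(1811)) + 1 = 11
leading_zeros = num_bits - 1 = 10
binary(1811) = 11100010011

Elias gamma(1811) = '0000000000' + '11100010011' = 000000000011100010011 (21 bits)


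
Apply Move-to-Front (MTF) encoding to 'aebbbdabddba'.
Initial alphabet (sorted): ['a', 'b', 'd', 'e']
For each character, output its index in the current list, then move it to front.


MTF encoding:
'a': index 0 in ['a', 'b', 'd', 'e'] -> ['a', 'b', 'd', 'e']
'e': index 3 in ['a', 'b', 'd', 'e'] -> ['e', 'a', 'b', 'd']
'b': index 2 in ['e', 'a', 'b', 'd'] -> ['b', 'e', 'a', 'd']
'b': index 0 in ['b', 'e', 'a', 'd'] -> ['b', 'e', 'a', 'd']
'b': index 0 in ['b', 'e', 'a', 'd'] -> ['b', 'e', 'a', 'd']
'd': index 3 in ['b', 'e', 'a', 'd'] -> ['d', 'b', 'e', 'a']
'a': index 3 in ['d', 'b', 'e', 'a'] -> ['a', 'd', 'b', 'e']
'b': index 2 in ['a', 'd', 'b', 'e'] -> ['b', 'a', 'd', 'e']
'd': index 2 in ['b', 'a', 'd', 'e'] -> ['d', 'b', 'a', 'e']
'd': index 0 in ['d', 'b', 'a', 'e'] -> ['d', 'b', 'a', 'e']
'b': index 1 in ['d', 'b', 'a', 'e'] -> ['b', 'd', 'a', 'e']
'a': index 2 in ['b', 'd', 'a', 'e'] -> ['a', 'b', 'd', 'e']


Output: [0, 3, 2, 0, 0, 3, 3, 2, 2, 0, 1, 2]


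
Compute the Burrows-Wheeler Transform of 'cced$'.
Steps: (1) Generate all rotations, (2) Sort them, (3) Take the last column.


Rotations (sorted):
  0: $cced -> last char: d
  1: cced$ -> last char: $
  2: ced$c -> last char: c
  3: d$cce -> last char: e
  4: ed$cc -> last char: c


BWT = d$cec


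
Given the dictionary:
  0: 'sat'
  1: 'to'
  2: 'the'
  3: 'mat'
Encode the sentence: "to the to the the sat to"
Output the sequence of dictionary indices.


Look up each word in the dictionary:
  'to' -> 1
  'the' -> 2
  'to' -> 1
  'the' -> 2
  'the' -> 2
  'sat' -> 0
  'to' -> 1

Encoded: [1, 2, 1, 2, 2, 0, 1]


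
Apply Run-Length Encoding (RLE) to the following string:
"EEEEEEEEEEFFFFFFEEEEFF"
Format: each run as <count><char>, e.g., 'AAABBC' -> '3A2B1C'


Scanning runs left to right:
  i=0: run of 'E' x 10 -> '10E'
  i=10: run of 'F' x 6 -> '6F'
  i=16: run of 'E' x 4 -> '4E'
  i=20: run of 'F' x 2 -> '2F'

RLE = 10E6F4E2F


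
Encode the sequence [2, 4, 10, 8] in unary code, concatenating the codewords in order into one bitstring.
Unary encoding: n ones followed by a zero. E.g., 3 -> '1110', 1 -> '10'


Encode each number as n ones followed by a terminating 0:
  2 -> 110 (3 bits)
  4 -> 11110 (5 bits)
  10 -> 11111111110 (11 bits)
  8 -> 111111110 (9 bits)
Total length = 3 + 5 + 11 + 9 = 28 bits.

Unary([2, 4, 10, 8]) = 1101111011111111110111111110 (28 bits)


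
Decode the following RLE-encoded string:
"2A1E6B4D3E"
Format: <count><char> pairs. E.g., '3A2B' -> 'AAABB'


Expanding each <count><char> pair:
  2A -> 'AA'
  1E -> 'E'
  6B -> 'BBBBBB'
  4D -> 'DDDD'
  3E -> 'EEE'

Decoded = AAEBBBBBBDDDDEEE


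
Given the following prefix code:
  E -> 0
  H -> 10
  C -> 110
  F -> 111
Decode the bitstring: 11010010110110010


Decoding step by step:
Bits 110 -> C
Bits 10 -> H
Bits 0 -> E
Bits 10 -> H
Bits 110 -> C
Bits 110 -> C
Bits 0 -> E
Bits 10 -> H


Decoded message: CHEHCCEH


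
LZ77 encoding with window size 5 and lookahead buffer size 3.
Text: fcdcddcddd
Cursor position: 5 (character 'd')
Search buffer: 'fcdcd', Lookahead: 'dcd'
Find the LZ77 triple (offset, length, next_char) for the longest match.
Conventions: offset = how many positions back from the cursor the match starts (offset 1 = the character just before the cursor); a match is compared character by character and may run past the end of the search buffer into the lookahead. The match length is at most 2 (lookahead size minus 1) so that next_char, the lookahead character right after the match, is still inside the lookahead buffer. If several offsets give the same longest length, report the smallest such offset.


Try each offset into the search buffer:
  offset=1 (pos 4, char 'd'): match length 1
  offset=2 (pos 3, char 'c'): match length 0
  offset=3 (pos 2, char 'd'): match length 2
  offset=4 (pos 1, char 'c'): match length 0
  offset=5 (pos 0, char 'f'): match length 0
Longest match has length 2 at offset 3.
next_char = character at position 5 + 2 = 7 -> 'd'

Best match: offset=3, length=2 (matching 'dc' starting at position 2)
LZ77 triple: (3, 2, 'd')


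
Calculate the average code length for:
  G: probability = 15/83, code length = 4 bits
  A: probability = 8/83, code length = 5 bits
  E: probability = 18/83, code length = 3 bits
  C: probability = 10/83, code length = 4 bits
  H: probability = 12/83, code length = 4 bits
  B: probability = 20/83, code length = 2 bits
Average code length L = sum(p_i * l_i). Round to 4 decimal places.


Weighted contributions p_i * l_i:
  G: (15/83) * 4 = 60/83
  A: (8/83) * 5 = 40/83
  E: (18/83) * 3 = 54/83
  C: (10/83) * 4 = 40/83
  H: (12/83) * 4 = 48/83
  B: (20/83) * 2 = 40/83
Sum = (60 + 40 + 54 + 40 + 48 + 40)/83 = 282/83

L = 282/83 = 3.3976 bits/symbol


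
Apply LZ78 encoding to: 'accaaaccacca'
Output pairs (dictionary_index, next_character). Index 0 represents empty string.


LZ78 encoding steps:
Dictionary: {0: ''}
Step 1: w='' (idx 0), next='a' -> output (0, 'a'), add 'a' as idx 1
Step 2: w='' (idx 0), next='c' -> output (0, 'c'), add 'c' as idx 2
Step 3: w='c' (idx 2), next='a' -> output (2, 'a'), add 'ca' as idx 3
Step 4: w='a' (idx 1), next='a' -> output (1, 'a'), add 'aa' as idx 4
Step 5: w='c' (idx 2), next='c' -> output (2, 'c'), add 'cc' as idx 5
Step 6: w='a' (idx 1), next='c' -> output (1, 'c'), add 'ac' as idx 6
Step 7: w='ca' (idx 3), end of input -> output (3, '')


Encoded: [(0, 'a'), (0, 'c'), (2, 'a'), (1, 'a'), (2, 'c'), (1, 'c'), (3, '')]


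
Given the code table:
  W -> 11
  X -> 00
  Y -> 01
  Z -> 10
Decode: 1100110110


Decoding:
11 -> W
00 -> X
11 -> W
01 -> Y
10 -> Z


Result: WXWYZ


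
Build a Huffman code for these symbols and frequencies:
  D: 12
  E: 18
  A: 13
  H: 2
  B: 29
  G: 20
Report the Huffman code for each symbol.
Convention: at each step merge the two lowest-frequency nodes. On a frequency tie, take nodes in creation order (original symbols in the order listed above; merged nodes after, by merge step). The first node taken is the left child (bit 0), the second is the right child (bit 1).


Huffman tree construction:
Step 1: Merge H(2) + D(12) = 14
Step 2: Merge A(13) + (H+D)(14) = 27
Step 3: Merge E(18) + G(20) = 38
Step 4: Merge (A+(H+D))(27) + B(29) = 56
Step 5: Merge (E+G)(38) + ((A+(H+D))+B)(56) = 94
Read each symbol's code off the tree from the root (left child = 0, right child = 1).

Codes:
  D: 1011 (length 4)
  E: 00 (length 2)
  A: 100 (length 3)
  H: 1010 (length 4)
  B: 11 (length 2)
  G: 01 (length 2)
Average code length: 229/94 = 2.4362 bits/symbol


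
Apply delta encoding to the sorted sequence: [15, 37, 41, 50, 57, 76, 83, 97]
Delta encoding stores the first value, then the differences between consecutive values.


First value: 15
Deltas:
  37 - 15 = 22
  41 - 37 = 4
  50 - 41 = 9
  57 - 50 = 7
  76 - 57 = 19
  83 - 76 = 7
  97 - 83 = 14


Delta encoded: [15, 22, 4, 9, 7, 19, 7, 14]


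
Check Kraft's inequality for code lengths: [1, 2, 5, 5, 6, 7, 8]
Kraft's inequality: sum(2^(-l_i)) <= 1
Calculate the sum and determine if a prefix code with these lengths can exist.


Sum = 2^(-1) + 2^(-2) + 2^(-5) + 2^(-5) + 2^(-6) + 2^(-7) + 2^(-8)
    = 0.5 + 0.25 + 0.03125 + 0.03125 + 0.015625 + 0.0078125 + 0.00390625
    = 215/256 = 0.83984375
Since 0.83984375 <= 1, Kraft's inequality IS satisfied.
A prefix code with these lengths CAN exist.

Kraft sum = 0.83984375. Satisfied.


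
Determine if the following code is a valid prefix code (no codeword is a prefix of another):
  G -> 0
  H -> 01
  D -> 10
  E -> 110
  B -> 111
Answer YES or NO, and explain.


Checking each pair (does one codeword prefix another?):
  G='0' vs H='01': prefix -- VIOLATION

NO -- this is NOT a valid prefix code. G (0) is a prefix of H (01).


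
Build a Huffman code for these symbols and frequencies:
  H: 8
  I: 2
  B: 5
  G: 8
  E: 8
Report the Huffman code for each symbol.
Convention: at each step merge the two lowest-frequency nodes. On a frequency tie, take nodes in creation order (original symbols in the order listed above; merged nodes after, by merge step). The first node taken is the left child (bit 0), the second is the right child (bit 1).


Huffman tree construction:
Step 1: Merge I(2) + B(5) = 7
Step 2: Merge (I+B)(7) + H(8) = 15
Step 3: Merge G(8) + E(8) = 16
Step 4: Merge ((I+B)+H)(15) + (G+E)(16) = 31
Read each symbol's code off the tree from the root (left child = 0, right child = 1).

Codes:
  H: 01 (length 2)
  I: 000 (length 3)
  B: 001 (length 3)
  G: 10 (length 2)
  E: 11 (length 2)
Average code length: 69/31 = 2.2258 bits/symbol


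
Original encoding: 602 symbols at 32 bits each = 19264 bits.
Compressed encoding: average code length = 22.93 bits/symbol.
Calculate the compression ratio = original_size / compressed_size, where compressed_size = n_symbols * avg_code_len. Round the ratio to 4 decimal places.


original_size = n_symbols * orig_bits = 602 * 32 = 19264 bits
compressed_size = n_symbols * avg_code_len = 602 * 22.93 = 13803.86 bits
ratio = original_size / compressed_size = 19264 / 13803.86 = 1.3956

Compression ratio = 1.3956


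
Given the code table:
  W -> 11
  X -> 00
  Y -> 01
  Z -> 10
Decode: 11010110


Decoding:
11 -> W
01 -> Y
01 -> Y
10 -> Z


Result: WYYZ


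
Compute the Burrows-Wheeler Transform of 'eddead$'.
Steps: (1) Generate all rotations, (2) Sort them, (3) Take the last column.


Rotations (sorted):
  0: $eddead -> last char: d
  1: ad$edde -> last char: e
  2: d$eddea -> last char: a
  3: ddead$e -> last char: e
  4: dead$ed -> last char: d
  5: ead$edd -> last char: d
  6: eddead$ -> last char: $


BWT = deaedd$


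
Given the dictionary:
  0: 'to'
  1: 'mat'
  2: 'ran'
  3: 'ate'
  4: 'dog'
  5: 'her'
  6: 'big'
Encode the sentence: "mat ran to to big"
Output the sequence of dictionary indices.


Look up each word in the dictionary:
  'mat' -> 1
  'ran' -> 2
  'to' -> 0
  'to' -> 0
  'big' -> 6

Encoded: [1, 2, 0, 0, 6]


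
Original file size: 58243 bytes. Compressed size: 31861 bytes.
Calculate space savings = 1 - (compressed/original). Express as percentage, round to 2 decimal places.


ratio = compressed/original = 31861/58243 = 0.547036
savings = 1 - ratio = 1 - 0.547036 = 0.452964
as a percentage: 0.452964 * 100 = 45.3%

Space savings = 1 - 31861/58243 = 45.3%


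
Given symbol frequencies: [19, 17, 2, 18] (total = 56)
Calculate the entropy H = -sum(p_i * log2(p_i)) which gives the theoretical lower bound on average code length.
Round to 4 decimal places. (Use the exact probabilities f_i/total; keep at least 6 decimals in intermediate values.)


Per-symbol terms -p_i * log2(p_i) with p_i = f_i/56:
  p = 19/56 = 0.339286: log2(p) = -1.559427, -p*log2(p) = 0.529091
  p = 17/56 = 0.303571: log2(p) = -1.719892, -p*log2(p) = 0.522110
  p = 2/56 = 0.035714: log2(p) = -4.807355, -p*log2(p) = 0.171691
  p = 18/56 = 0.321429: log2(p) = -1.637430, -p*log2(p) = 0.526317
H = 0.529091 + 0.522110 + 0.171691 + 0.526317 = 1.749209

H = 1.7492 bits/symbol


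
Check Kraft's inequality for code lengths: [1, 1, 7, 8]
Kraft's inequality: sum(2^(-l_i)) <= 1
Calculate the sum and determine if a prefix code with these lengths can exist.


Sum = 2^(-1) + 2^(-1) + 2^(-7) + 2^(-8)
    = 0.5 + 0.5 + 0.0078125 + 0.00390625
    = 259/256 = 1.01171875
Since 1.01171875 > 1, Kraft's inequality is NOT satisfied.
A prefix code with these lengths CANNOT exist.

Kraft sum = 1.01171875. Not satisfied.


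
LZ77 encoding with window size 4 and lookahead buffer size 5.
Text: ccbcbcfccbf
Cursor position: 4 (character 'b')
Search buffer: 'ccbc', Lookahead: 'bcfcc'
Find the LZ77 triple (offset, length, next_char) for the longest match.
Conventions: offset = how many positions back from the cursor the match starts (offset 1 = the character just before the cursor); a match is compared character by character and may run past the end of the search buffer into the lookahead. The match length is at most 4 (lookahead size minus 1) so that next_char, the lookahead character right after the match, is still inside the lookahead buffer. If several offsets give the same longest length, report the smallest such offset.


Try each offset into the search buffer:
  offset=1 (pos 3, char 'c'): match length 0
  offset=2 (pos 2, char 'b'): match length 2
  offset=3 (pos 1, char 'c'): match length 0
  offset=4 (pos 0, char 'c'): match length 0
Longest match has length 2 at offset 2.
next_char = character at position 4 + 2 = 6 -> 'f'

Best match: offset=2, length=2 (matching 'bc' starting at position 2)
LZ77 triple: (2, 2, 'f')


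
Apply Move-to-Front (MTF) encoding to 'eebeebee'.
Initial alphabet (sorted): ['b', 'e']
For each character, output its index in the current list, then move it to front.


MTF encoding:
'e': index 1 in ['b', 'e'] -> ['e', 'b']
'e': index 0 in ['e', 'b'] -> ['e', 'b']
'b': index 1 in ['e', 'b'] -> ['b', 'e']
'e': index 1 in ['b', 'e'] -> ['e', 'b']
'e': index 0 in ['e', 'b'] -> ['e', 'b']
'b': index 1 in ['e', 'b'] -> ['b', 'e']
'e': index 1 in ['b', 'e'] -> ['e', 'b']
'e': index 0 in ['e', 'b'] -> ['e', 'b']


Output: [1, 0, 1, 1, 0, 1, 1, 0]


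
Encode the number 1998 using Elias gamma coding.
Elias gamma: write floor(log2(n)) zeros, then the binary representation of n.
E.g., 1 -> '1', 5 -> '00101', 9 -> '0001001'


num_bits = floor(log2(1998)) + 1 = 11
leading_zeros = num_bits - 1 = 10
binary(1998) = 11111001110

Elias gamma(1998) = '0000000000' + '11111001110' = 000000000011111001110 (21 bits)


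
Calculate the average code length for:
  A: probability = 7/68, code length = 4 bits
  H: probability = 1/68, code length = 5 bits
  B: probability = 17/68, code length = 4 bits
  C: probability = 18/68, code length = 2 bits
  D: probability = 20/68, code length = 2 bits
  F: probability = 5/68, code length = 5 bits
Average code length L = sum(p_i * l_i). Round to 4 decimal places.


Weighted contributions p_i * l_i:
  A: (7/68) * 4 = 28/68
  H: (1/68) * 5 = 5/68
  B: (17/68) * 4 = 68/68
  C: (18/68) * 2 = 36/68
  D: (20/68) * 2 = 40/68
  F: (5/68) * 5 = 25/68
Sum = (28 + 5 + 68 + 36 + 40 + 25)/68 = 202/68

L = 202/68 = 2.9706 bits/symbol


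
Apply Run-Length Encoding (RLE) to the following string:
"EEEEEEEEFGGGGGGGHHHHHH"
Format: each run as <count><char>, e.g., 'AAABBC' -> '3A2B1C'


Scanning runs left to right:
  i=0: run of 'E' x 8 -> '8E'
  i=8: run of 'F' x 1 -> '1F'
  i=9: run of 'G' x 7 -> '7G'
  i=16: run of 'H' x 6 -> '6H'

RLE = 8E1F7G6H


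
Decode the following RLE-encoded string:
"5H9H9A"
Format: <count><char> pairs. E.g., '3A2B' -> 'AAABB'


Expanding each <count><char> pair:
  5H -> 'HHHHH'
  9H -> 'HHHHHHHHH'
  9A -> 'AAAAAAAAA'

Decoded = HHHHHHHHHHHHHHAAAAAAAAA


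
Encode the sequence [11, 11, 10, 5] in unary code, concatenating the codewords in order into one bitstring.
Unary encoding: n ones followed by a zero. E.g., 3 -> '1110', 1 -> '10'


Encode each number as n ones followed by a terminating 0:
  11 -> 111111111110 (12 bits)
  11 -> 111111111110 (12 bits)
  10 -> 11111111110 (11 bits)
  5 -> 111110 (6 bits)
Total length = 12 + 12 + 11 + 6 = 41 bits.

Unary([11, 11, 10, 5]) = 11111111111011111111111011111111110111110 (41 bits)


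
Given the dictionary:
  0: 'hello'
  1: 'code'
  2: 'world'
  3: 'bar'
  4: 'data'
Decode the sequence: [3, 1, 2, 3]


Look up each index in the dictionary:
  3 -> 'bar'
  1 -> 'code'
  2 -> 'world'
  3 -> 'bar'

Decoded: "bar code world bar"


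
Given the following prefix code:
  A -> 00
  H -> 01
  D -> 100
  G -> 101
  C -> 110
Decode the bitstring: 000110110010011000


Decoding step by step:
Bits 00 -> A
Bits 01 -> H
Bits 101 -> G
Bits 100 -> D
Bits 100 -> D
Bits 110 -> C
Bits 00 -> A


Decoded message: AHGDDCA


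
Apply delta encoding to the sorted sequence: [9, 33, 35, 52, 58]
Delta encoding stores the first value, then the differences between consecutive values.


First value: 9
Deltas:
  33 - 9 = 24
  35 - 33 = 2
  52 - 35 = 17
  58 - 52 = 6


Delta encoded: [9, 24, 2, 17, 6]


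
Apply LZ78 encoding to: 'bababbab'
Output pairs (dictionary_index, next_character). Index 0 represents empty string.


LZ78 encoding steps:
Dictionary: {0: ''}
Step 1: w='' (idx 0), next='b' -> output (0, 'b'), add 'b' as idx 1
Step 2: w='' (idx 0), next='a' -> output (0, 'a'), add 'a' as idx 2
Step 3: w='b' (idx 1), next='a' -> output (1, 'a'), add 'ba' as idx 3
Step 4: w='b' (idx 1), next='b' -> output (1, 'b'), add 'bb' as idx 4
Step 5: w='a' (idx 2), next='b' -> output (2, 'b'), add 'ab' as idx 5


Encoded: [(0, 'b'), (0, 'a'), (1, 'a'), (1, 'b'), (2, 'b')]


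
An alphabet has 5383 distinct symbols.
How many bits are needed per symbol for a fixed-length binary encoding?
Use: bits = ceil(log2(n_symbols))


log2(5383) = 12.3942
Bracket: 2^12 = 4096 < 5383 <= 2^13 = 8192
So ceil(log2(5383)) = 13

bits = ceil(log2(5383)) = ceil(12.3942) = 13 bits


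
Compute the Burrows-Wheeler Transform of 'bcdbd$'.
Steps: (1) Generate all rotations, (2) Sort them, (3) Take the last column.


Rotations (sorted):
  0: $bcdbd -> last char: d
  1: bcdbd$ -> last char: $
  2: bd$bcd -> last char: d
  3: cdbd$b -> last char: b
  4: d$bcdb -> last char: b
  5: dbd$bc -> last char: c


BWT = d$dbbc


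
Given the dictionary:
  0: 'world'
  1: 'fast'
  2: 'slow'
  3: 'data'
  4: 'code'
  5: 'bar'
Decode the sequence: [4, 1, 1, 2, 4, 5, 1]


Look up each index in the dictionary:
  4 -> 'code'
  1 -> 'fast'
  1 -> 'fast'
  2 -> 'slow'
  4 -> 'code'
  5 -> 'bar'
  1 -> 'fast'

Decoded: "code fast fast slow code bar fast"


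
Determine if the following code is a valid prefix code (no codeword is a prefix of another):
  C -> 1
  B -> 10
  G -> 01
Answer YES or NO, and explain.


Checking each pair (does one codeword prefix another?):
  C='1' vs B='10': prefix -- VIOLATION

NO -- this is NOT a valid prefix code. C (1) is a prefix of B (10).


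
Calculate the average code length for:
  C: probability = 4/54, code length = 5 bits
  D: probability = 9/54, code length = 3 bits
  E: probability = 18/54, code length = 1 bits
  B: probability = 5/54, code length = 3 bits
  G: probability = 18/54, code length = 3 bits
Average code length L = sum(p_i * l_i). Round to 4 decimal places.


Weighted contributions p_i * l_i:
  C: (4/54) * 5 = 20/54
  D: (9/54) * 3 = 27/54
  E: (18/54) * 1 = 18/54
  B: (5/54) * 3 = 15/54
  G: (18/54) * 3 = 54/54
Sum = (20 + 27 + 18 + 15 + 54)/54 = 134/54

L = 134/54 = 2.4815 bits/symbol


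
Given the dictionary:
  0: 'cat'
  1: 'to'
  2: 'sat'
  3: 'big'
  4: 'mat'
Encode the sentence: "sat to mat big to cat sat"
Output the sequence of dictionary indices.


Look up each word in the dictionary:
  'sat' -> 2
  'to' -> 1
  'mat' -> 4
  'big' -> 3
  'to' -> 1
  'cat' -> 0
  'sat' -> 2

Encoded: [2, 1, 4, 3, 1, 0, 2]


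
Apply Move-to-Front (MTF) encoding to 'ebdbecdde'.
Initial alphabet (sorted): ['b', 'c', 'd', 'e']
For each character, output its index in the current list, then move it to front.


MTF encoding:
'e': index 3 in ['b', 'c', 'd', 'e'] -> ['e', 'b', 'c', 'd']
'b': index 1 in ['e', 'b', 'c', 'd'] -> ['b', 'e', 'c', 'd']
'd': index 3 in ['b', 'e', 'c', 'd'] -> ['d', 'b', 'e', 'c']
'b': index 1 in ['d', 'b', 'e', 'c'] -> ['b', 'd', 'e', 'c']
'e': index 2 in ['b', 'd', 'e', 'c'] -> ['e', 'b', 'd', 'c']
'c': index 3 in ['e', 'b', 'd', 'c'] -> ['c', 'e', 'b', 'd']
'd': index 3 in ['c', 'e', 'b', 'd'] -> ['d', 'c', 'e', 'b']
'd': index 0 in ['d', 'c', 'e', 'b'] -> ['d', 'c', 'e', 'b']
'e': index 2 in ['d', 'c', 'e', 'b'] -> ['e', 'd', 'c', 'b']


Output: [3, 1, 3, 1, 2, 3, 3, 0, 2]


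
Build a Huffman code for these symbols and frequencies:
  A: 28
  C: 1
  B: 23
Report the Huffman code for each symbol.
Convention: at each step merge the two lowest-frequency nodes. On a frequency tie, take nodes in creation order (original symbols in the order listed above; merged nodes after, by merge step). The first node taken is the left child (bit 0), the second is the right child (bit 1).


Huffman tree construction:
Step 1: Merge C(1) + B(23) = 24
Step 2: Merge (C+B)(24) + A(28) = 52
Read each symbol's code off the tree from the root (left child = 0, right child = 1).

Codes:
  A: 1 (length 1)
  C: 00 (length 2)
  B: 01 (length 2)
Average code length: 76/52 = 1.4615 bits/symbol


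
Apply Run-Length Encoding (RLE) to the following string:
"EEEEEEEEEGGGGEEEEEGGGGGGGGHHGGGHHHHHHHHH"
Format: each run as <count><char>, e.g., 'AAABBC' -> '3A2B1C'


Scanning runs left to right:
  i=0: run of 'E' x 9 -> '9E'
  i=9: run of 'G' x 4 -> '4G'
  i=13: run of 'E' x 5 -> '5E'
  i=18: run of 'G' x 8 -> '8G'
  i=26: run of 'H' x 2 -> '2H'
  i=28: run of 'G' x 3 -> '3G'
  i=31: run of 'H' x 9 -> '9H'

RLE = 9E4G5E8G2H3G9H


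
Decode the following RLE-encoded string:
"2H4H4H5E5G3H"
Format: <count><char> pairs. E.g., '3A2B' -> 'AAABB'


Expanding each <count><char> pair:
  2H -> 'HH'
  4H -> 'HHHH'
  4H -> 'HHHH'
  5E -> 'EEEEE'
  5G -> 'GGGGG'
  3H -> 'HHH'

Decoded = HHHHHHHHHHEEEEEGGGGGHHH


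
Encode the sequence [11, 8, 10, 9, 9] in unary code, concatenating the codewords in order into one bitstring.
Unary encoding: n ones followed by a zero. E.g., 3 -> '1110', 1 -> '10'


Encode each number as n ones followed by a terminating 0:
  11 -> 111111111110 (12 bits)
  8 -> 111111110 (9 bits)
  10 -> 11111111110 (11 bits)
  9 -> 1111111110 (10 bits)
  9 -> 1111111110 (10 bits)
Total length = 12 + 9 + 11 + 10 + 10 = 52 bits.

Unary([11, 8, 10, 9, 9]) = 1111111111101111111101111111111011111111101111111110 (52 bits)


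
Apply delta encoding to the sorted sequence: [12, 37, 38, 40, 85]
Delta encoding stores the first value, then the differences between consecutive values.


First value: 12
Deltas:
  37 - 12 = 25
  38 - 37 = 1
  40 - 38 = 2
  85 - 40 = 45


Delta encoded: [12, 25, 1, 2, 45]


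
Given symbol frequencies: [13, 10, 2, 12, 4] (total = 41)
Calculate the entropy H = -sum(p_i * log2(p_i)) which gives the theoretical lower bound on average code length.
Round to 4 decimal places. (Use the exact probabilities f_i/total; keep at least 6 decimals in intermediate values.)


Per-symbol terms -p_i * log2(p_i) with p_i = f_i/41:
  p = 13/41 = 0.317073: log2(p) = -1.657112, -p*log2(p) = 0.525426
  p = 10/41 = 0.243902: log2(p) = -2.035624, -p*log2(p) = 0.496494
  p = 2/41 = 0.048780: log2(p) = -4.357552, -p*log2(p) = 0.212564
  p = 12/41 = 0.292683: log2(p) = -1.772590, -p*log2(p) = 0.518807
  p = 4/41 = 0.097561: log2(p) = -3.357552, -p*log2(p) = 0.327566
H = 0.525426 + 0.496494 + 0.212564 + 0.518807 + 0.327566 = 2.080857

H = 2.0809 bits/symbol


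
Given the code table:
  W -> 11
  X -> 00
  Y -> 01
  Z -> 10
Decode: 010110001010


Decoding:
01 -> Y
01 -> Y
10 -> Z
00 -> X
10 -> Z
10 -> Z


Result: YYZXZZ


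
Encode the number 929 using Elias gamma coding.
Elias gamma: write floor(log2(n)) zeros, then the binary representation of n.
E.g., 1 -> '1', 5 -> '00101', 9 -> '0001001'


num_bits = floor(log2(929)) + 1 = 10
leading_zeros = num_bits - 1 = 9
binary(929) = 1110100001

Elias gamma(929) = '000000000' + '1110100001' = 0000000001110100001 (19 bits)


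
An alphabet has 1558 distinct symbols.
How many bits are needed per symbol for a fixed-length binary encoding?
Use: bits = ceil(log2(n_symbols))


log2(1558) = 10.6055
Bracket: 2^10 = 1024 < 1558 <= 2^11 = 2048
So ceil(log2(1558)) = 11

bits = ceil(log2(1558)) = ceil(10.6055) = 11 bits


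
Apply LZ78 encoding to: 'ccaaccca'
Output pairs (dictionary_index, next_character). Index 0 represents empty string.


LZ78 encoding steps:
Dictionary: {0: ''}
Step 1: w='' (idx 0), next='c' -> output (0, 'c'), add 'c' as idx 1
Step 2: w='c' (idx 1), next='a' -> output (1, 'a'), add 'ca' as idx 2
Step 3: w='' (idx 0), next='a' -> output (0, 'a'), add 'a' as idx 3
Step 4: w='c' (idx 1), next='c' -> output (1, 'c'), add 'cc' as idx 4
Step 5: w='ca' (idx 2), end of input -> output (2, '')


Encoded: [(0, 'c'), (1, 'a'), (0, 'a'), (1, 'c'), (2, '')]


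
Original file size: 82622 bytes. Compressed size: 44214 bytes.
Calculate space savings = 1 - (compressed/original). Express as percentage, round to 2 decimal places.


ratio = compressed/original = 44214/82622 = 0.535136
savings = 1 - ratio = 1 - 0.535136 = 0.464864
as a percentage: 0.464864 * 100 = 46.49%

Space savings = 1 - 44214/82622 = 46.49%


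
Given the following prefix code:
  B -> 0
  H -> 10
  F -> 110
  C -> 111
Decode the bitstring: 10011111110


Decoding step by step:
Bits 10 -> H
Bits 0 -> B
Bits 111 -> C
Bits 111 -> C
Bits 10 -> H


Decoded message: HBCCH


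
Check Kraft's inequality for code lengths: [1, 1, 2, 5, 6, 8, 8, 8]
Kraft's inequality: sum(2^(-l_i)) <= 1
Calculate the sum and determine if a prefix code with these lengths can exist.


Sum = 2^(-1) + 2^(-1) + 2^(-2) + 2^(-5) + 2^(-6) + 2^(-8) + 2^(-8) + 2^(-8)
    = 0.5 + 0.5 + 0.25 + 0.03125 + 0.015625 + 0.00390625 + 0.00390625 + 0.00390625
    = 335/256 = 1.30859375
Since 1.30859375 > 1, Kraft's inequality is NOT satisfied.
A prefix code with these lengths CANNOT exist.

Kraft sum = 1.30859375. Not satisfied.


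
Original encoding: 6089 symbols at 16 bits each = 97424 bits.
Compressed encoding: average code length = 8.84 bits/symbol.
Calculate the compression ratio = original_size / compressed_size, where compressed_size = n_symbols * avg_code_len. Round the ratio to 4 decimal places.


original_size = n_symbols * orig_bits = 6089 * 16 = 97424 bits
compressed_size = n_symbols * avg_code_len = 6089 * 8.84 = 53826.76 bits
ratio = original_size / compressed_size = 97424 / 53826.76 = 1.81

Compression ratio = 1.81


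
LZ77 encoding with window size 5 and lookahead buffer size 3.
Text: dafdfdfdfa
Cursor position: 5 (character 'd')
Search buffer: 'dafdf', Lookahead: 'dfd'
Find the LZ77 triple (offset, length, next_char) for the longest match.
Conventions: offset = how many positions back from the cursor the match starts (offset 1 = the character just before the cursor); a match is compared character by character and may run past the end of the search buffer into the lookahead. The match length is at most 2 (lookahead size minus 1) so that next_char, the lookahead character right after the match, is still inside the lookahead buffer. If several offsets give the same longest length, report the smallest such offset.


Try each offset into the search buffer:
  offset=1 (pos 4, char 'f'): match length 0
  offset=2 (pos 3, char 'd'): match length 2
  offset=3 (pos 2, char 'f'): match length 0
  offset=4 (pos 1, char 'a'): match length 0
  offset=5 (pos 0, char 'd'): match length 1
Longest match has length 2 at offset 2.
next_char = character at position 5 + 2 = 7 -> 'd'

Best match: offset=2, length=2 (matching 'df' starting at position 3)
LZ77 triple: (2, 2, 'd')


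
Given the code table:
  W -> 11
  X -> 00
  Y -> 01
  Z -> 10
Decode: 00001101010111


Decoding:
00 -> X
00 -> X
11 -> W
01 -> Y
01 -> Y
01 -> Y
11 -> W


Result: XXWYYYW


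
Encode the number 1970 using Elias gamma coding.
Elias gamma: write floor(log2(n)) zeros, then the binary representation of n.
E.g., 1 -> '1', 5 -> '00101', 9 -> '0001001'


num_bits = floor(log2(1970)) + 1 = 11
leading_zeros = num_bits - 1 = 10
binary(1970) = 11110110010

Elias gamma(1970) = '0000000000' + '11110110010' = 000000000011110110010 (21 bits)


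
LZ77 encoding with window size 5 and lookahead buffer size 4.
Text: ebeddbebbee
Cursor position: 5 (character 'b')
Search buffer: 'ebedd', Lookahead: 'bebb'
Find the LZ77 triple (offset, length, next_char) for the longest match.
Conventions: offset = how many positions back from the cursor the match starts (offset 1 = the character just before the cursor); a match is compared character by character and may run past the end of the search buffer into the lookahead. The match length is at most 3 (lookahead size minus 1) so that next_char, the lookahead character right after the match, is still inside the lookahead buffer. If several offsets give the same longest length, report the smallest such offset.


Try each offset into the search buffer:
  offset=1 (pos 4, char 'd'): match length 0
  offset=2 (pos 3, char 'd'): match length 0
  offset=3 (pos 2, char 'e'): match length 0
  offset=4 (pos 1, char 'b'): match length 2
  offset=5 (pos 0, char 'e'): match length 0
Longest match has length 2 at offset 4.
next_char = character at position 5 + 2 = 7 -> 'b'

Best match: offset=4, length=2 (matching 'be' starting at position 1)
LZ77 triple: (4, 2, 'b')


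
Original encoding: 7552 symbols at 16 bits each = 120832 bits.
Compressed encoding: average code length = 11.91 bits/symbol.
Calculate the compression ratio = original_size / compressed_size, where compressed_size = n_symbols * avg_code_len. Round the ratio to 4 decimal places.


original_size = n_symbols * orig_bits = 7552 * 16 = 120832 bits
compressed_size = n_symbols * avg_code_len = 7552 * 11.91 = 89944.32 bits
ratio = original_size / compressed_size = 120832 / 89944.32 = 1.3434

Compression ratio = 1.3434


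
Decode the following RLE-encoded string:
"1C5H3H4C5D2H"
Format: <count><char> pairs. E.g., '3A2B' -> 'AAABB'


Expanding each <count><char> pair:
  1C -> 'C'
  5H -> 'HHHHH'
  3H -> 'HHH'
  4C -> 'CCCC'
  5D -> 'DDDDD'
  2H -> 'HH'

Decoded = CHHHHHHHHCCCCDDDDDHH


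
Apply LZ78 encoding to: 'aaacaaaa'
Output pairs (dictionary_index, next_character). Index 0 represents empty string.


LZ78 encoding steps:
Dictionary: {0: ''}
Step 1: w='' (idx 0), next='a' -> output (0, 'a'), add 'a' as idx 1
Step 2: w='a' (idx 1), next='a' -> output (1, 'a'), add 'aa' as idx 2
Step 3: w='' (idx 0), next='c' -> output (0, 'c'), add 'c' as idx 3
Step 4: w='aa' (idx 2), next='a' -> output (2, 'a'), add 'aaa' as idx 4
Step 5: w='a' (idx 1), end of input -> output (1, '')


Encoded: [(0, 'a'), (1, 'a'), (0, 'c'), (2, 'a'), (1, '')]


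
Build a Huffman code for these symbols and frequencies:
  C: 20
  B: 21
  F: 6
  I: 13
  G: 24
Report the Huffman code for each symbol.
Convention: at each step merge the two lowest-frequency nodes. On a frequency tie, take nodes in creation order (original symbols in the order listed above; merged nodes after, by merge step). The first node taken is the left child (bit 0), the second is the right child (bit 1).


Huffman tree construction:
Step 1: Merge F(6) + I(13) = 19
Step 2: Merge (F+I)(19) + C(20) = 39
Step 3: Merge B(21) + G(24) = 45
Step 4: Merge ((F+I)+C)(39) + (B+G)(45) = 84
Read each symbol's code off the tree from the root (left child = 0, right child = 1).

Codes:
  C: 01 (length 2)
  B: 10 (length 2)
  F: 000 (length 3)
  I: 001 (length 3)
  G: 11 (length 2)
Average code length: 187/84 = 2.2262 bits/symbol


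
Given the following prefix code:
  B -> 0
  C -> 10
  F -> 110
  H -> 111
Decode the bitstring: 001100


Decoding step by step:
Bits 0 -> B
Bits 0 -> B
Bits 110 -> F
Bits 0 -> B


Decoded message: BBFB


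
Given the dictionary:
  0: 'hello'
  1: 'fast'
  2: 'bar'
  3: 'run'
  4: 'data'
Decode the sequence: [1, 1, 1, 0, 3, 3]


Look up each index in the dictionary:
  1 -> 'fast'
  1 -> 'fast'
  1 -> 'fast'
  0 -> 'hello'
  3 -> 'run'
  3 -> 'run'

Decoded: "fast fast fast hello run run"


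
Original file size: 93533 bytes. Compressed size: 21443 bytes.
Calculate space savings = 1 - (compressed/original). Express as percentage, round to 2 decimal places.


ratio = compressed/original = 21443/93533 = 0.229256
savings = 1 - ratio = 1 - 0.229256 = 0.770744
as a percentage: 0.770744 * 100 = 77.07%

Space savings = 1 - 21443/93533 = 77.07%


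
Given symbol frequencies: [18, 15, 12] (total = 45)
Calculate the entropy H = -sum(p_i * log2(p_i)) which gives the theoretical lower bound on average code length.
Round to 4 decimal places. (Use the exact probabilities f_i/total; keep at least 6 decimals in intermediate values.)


Per-symbol terms -p_i * log2(p_i) with p_i = f_i/45:
  p = 18/45 = 0.400000: log2(p) = -1.321928, -p*log2(p) = 0.528771
  p = 15/45 = 0.333333: log2(p) = -1.584963, -p*log2(p) = 0.528321
  p = 12/45 = 0.266667: log2(p) = -1.906891, -p*log2(p) = 0.508504
H = 0.528771 + 0.528321 + 0.508504 = 1.565596

H = 1.5656 bits/symbol


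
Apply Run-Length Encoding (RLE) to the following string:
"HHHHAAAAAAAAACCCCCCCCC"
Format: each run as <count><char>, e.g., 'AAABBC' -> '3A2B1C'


Scanning runs left to right:
  i=0: run of 'H' x 4 -> '4H'
  i=4: run of 'A' x 9 -> '9A'
  i=13: run of 'C' x 9 -> '9C'

RLE = 4H9A9C


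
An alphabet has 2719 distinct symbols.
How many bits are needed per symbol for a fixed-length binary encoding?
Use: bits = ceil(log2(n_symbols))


log2(2719) = 11.4089
Bracket: 2^11 = 2048 < 2719 <= 2^12 = 4096
So ceil(log2(2719)) = 12

bits = ceil(log2(2719)) = ceil(11.4089) = 12 bits


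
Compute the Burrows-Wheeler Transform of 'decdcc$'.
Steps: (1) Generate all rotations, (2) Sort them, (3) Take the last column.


Rotations (sorted):
  0: $decdcc -> last char: c
  1: c$decdc -> last char: c
  2: cc$decd -> last char: d
  3: cdcc$de -> last char: e
  4: dcc$dec -> last char: c
  5: decdcc$ -> last char: $
  6: ecdcc$d -> last char: d


BWT = ccdec$d


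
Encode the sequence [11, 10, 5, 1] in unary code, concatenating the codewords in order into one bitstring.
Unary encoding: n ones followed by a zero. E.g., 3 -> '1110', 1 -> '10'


Encode each number as n ones followed by a terminating 0:
  11 -> 111111111110 (12 bits)
  10 -> 11111111110 (11 bits)
  5 -> 111110 (6 bits)
  1 -> 10 (2 bits)
Total length = 12 + 11 + 6 + 2 = 31 bits.

Unary([11, 10, 5, 1]) = 1111111111101111111111011111010 (31 bits)


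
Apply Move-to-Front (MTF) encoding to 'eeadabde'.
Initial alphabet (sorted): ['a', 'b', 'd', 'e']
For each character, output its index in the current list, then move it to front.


MTF encoding:
'e': index 3 in ['a', 'b', 'd', 'e'] -> ['e', 'a', 'b', 'd']
'e': index 0 in ['e', 'a', 'b', 'd'] -> ['e', 'a', 'b', 'd']
'a': index 1 in ['e', 'a', 'b', 'd'] -> ['a', 'e', 'b', 'd']
'd': index 3 in ['a', 'e', 'b', 'd'] -> ['d', 'a', 'e', 'b']
'a': index 1 in ['d', 'a', 'e', 'b'] -> ['a', 'd', 'e', 'b']
'b': index 3 in ['a', 'd', 'e', 'b'] -> ['b', 'a', 'd', 'e']
'd': index 2 in ['b', 'a', 'd', 'e'] -> ['d', 'b', 'a', 'e']
'e': index 3 in ['d', 'b', 'a', 'e'] -> ['e', 'd', 'b', 'a']


Output: [3, 0, 1, 3, 1, 3, 2, 3]


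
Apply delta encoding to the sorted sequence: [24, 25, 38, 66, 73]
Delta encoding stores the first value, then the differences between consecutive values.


First value: 24
Deltas:
  25 - 24 = 1
  38 - 25 = 13
  66 - 38 = 28
  73 - 66 = 7


Delta encoded: [24, 1, 13, 28, 7]


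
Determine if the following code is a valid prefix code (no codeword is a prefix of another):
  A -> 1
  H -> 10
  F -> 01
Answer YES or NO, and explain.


Checking each pair (does one codeword prefix another?):
  A='1' vs H='10': prefix -- VIOLATION

NO -- this is NOT a valid prefix code. A (1) is a prefix of H (10).


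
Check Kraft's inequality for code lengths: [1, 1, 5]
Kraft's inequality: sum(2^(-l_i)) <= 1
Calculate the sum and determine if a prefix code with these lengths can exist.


Sum = 2^(-1) + 2^(-1) + 2^(-5)
    = 0.5 + 0.5 + 0.03125
    = 33/32 = 1.03125
Since 1.03125 > 1, Kraft's inequality is NOT satisfied.
A prefix code with these lengths CANNOT exist.

Kraft sum = 1.03125. Not satisfied.


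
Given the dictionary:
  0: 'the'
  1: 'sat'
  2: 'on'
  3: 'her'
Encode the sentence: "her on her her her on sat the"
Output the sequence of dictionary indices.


Look up each word in the dictionary:
  'her' -> 3
  'on' -> 2
  'her' -> 3
  'her' -> 3
  'her' -> 3
  'on' -> 2
  'sat' -> 1
  'the' -> 0

Encoded: [3, 2, 3, 3, 3, 2, 1, 0]


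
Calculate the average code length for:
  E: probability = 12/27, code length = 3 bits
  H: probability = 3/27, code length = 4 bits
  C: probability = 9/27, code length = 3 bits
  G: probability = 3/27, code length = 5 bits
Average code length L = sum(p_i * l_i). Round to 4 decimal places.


Weighted contributions p_i * l_i:
  E: (12/27) * 3 = 36/27
  H: (3/27) * 4 = 12/27
  C: (9/27) * 3 = 27/27
  G: (3/27) * 5 = 15/27
Sum = (36 + 12 + 27 + 15)/27 = 90/27

L = 90/27 = 3.3333 bits/symbol


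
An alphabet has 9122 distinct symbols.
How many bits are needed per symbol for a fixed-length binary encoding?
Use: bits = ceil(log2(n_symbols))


log2(9122) = 13.1551
Bracket: 2^13 = 8192 < 9122 <= 2^14 = 16384
So ceil(log2(9122)) = 14

bits = ceil(log2(9122)) = ceil(13.1551) = 14 bits


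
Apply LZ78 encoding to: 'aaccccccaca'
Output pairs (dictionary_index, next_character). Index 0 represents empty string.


LZ78 encoding steps:
Dictionary: {0: ''}
Step 1: w='' (idx 0), next='a' -> output (0, 'a'), add 'a' as idx 1
Step 2: w='a' (idx 1), next='c' -> output (1, 'c'), add 'ac' as idx 2
Step 3: w='' (idx 0), next='c' -> output (0, 'c'), add 'c' as idx 3
Step 4: w='c' (idx 3), next='c' -> output (3, 'c'), add 'cc' as idx 4
Step 5: w='cc' (idx 4), next='a' -> output (4, 'a'), add 'cca' as idx 5
Step 6: w='c' (idx 3), next='a' -> output (3, 'a'), add 'ca' as idx 6


Encoded: [(0, 'a'), (1, 'c'), (0, 'c'), (3, 'c'), (4, 'a'), (3, 'a')]
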